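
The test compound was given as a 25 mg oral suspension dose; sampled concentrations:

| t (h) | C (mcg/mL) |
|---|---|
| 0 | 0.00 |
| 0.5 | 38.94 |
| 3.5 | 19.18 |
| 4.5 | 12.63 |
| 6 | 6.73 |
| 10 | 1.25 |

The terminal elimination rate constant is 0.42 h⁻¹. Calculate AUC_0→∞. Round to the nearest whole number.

AUC = 146 mcg/mL·h

Trapezoidal AUC_0→10:
  [0→0.5]: (0.00+38.94)/2 × 0.5 = 9.735
  [0.5→3.5]: (38.94+19.18)/2 × 3 = 87.18
  [3.5→4.5]: (19.18+12.63)/2 × 1 = 15.905
  [4.5→6]: (12.63+6.73)/2 × 1.5 = 14.52
  [6→10]: (6.73+1.25)/2 × 4 = 15.96
  Sum = 143.3 mcg/mL·h
Extrapolated tail: C_last / k_e = 1.25 / 0.42 = 2.976
AUC_0→∞ = 143.3 + 2.976 = 146.276 mcg/mL·h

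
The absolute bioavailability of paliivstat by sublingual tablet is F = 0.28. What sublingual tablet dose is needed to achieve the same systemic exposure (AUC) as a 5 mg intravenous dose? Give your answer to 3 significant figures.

For equal systemic exposure: F × D_ev = D_iv
D_ev = D_iv / F = 5 / 0.28 = 17.8571 mg

D_sublingual = 17.9 mg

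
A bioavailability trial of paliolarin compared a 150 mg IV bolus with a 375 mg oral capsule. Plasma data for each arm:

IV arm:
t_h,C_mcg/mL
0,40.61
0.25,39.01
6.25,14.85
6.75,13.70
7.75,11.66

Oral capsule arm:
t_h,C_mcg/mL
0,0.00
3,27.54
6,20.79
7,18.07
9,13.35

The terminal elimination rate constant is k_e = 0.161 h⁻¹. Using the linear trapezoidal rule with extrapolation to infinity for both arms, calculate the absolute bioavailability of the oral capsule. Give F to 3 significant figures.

Trapezoidal AUC_0→7.75 (IV):
  [0→0.25]: (40.61+39.01)/2 × 0.25 = 9.9525
  [0.25→6.25]: (39.01+14.85)/2 × 6 = 161.58
  [6.25→6.75]: (14.85+13.70)/2 × 0.5 = 7.1375
  [6.75→7.75]: (13.70+11.66)/2 × 1 = 12.68
  Sum = 191.35 mcg/mL·h
IV tail: 11.66/0.161 = 72.422; AUC_iv,0→∞ = 191.35 + 72.422 = 263.772 mcg/mL·h
Trapezoidal AUC_0→9 (oral capsule):
  [0→3]: (0.00+27.54)/2 × 3 = 41.31
  [3→6]: (27.54+20.79)/2 × 3 = 72.495
  [6→7]: (20.79+18.07)/2 × 1 = 19.43
  [7→9]: (18.07+13.35)/2 × 2 = 31.42
  Sum = 164.655 mcg/mL·h
oral capsule tail: 13.35/0.161 = 82.919; AUC_ev,0→∞ = 164.655 + 82.919 = 247.574 mcg/mL·h
F = (AUC_ev/D_ev)/(AUC_iv/D_iv) = (247.574/375)/(263.772/150) = 0.660197/1.75848 = 0.3754

F = 0.375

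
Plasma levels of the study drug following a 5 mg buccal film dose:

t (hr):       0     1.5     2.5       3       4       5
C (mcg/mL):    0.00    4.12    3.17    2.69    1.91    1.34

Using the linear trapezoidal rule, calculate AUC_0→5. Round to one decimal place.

AUC = 12.1 mcg/mL·hr

Trapezoidal AUC_0→5:
  [0→1.5]: (0.00+4.12)/2 × 1.5 = 3.09
  [1.5→2.5]: (4.12+3.17)/2 × 1 = 3.645
  [2.5→3]: (3.17+2.69)/2 × 0.5 = 1.465
  [3→4]: (2.69+1.91)/2 × 1 = 2.3
  [4→5]: (1.91+1.34)/2 × 1 = 1.625
  Sum = 12.125 mcg/mL·hr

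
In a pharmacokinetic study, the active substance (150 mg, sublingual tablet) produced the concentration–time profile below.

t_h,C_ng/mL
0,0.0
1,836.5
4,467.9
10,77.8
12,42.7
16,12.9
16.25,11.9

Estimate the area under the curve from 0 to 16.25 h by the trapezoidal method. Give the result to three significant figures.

AUC = 4250 ng/mL·h

Trapezoidal AUC_0→16.25:
  [0→1]: (0.0+836.5)/2 × 1 = 418.25
  [1→4]: (836.5+467.9)/2 × 3 = 1956.6
  [4→10]: (467.9+77.8)/2 × 6 = 1637.1
  [10→12]: (77.8+42.7)/2 × 2 = 120.5
  [12→16]: (42.7+12.9)/2 × 4 = 111.2
  [16→16.25]: (12.9+11.9)/2 × 0.25 = 3.1
  Sum = 4246.75 ng/mL·h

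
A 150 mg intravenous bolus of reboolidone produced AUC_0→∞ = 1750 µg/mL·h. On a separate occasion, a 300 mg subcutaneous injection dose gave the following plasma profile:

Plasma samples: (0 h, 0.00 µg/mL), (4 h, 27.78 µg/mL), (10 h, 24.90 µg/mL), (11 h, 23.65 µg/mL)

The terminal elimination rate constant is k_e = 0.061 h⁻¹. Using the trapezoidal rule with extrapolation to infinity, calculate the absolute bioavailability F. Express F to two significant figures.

Trapezoidal AUC_0→11 (subcutaneous injection):
  [0→4]: (0.00+27.78)/2 × 4 = 55.56
  [4→10]: (27.78+24.90)/2 × 6 = 158.04
  [10→11]: (24.90+23.65)/2 × 1 = 24.275
  Sum = 237.875 µg/mL·h
Tail: C_last/k_e = 23.65/0.061 = 387.705
AUC_0→∞ (subcutaneous injection) = 237.875 + 387.705 = 625.58 µg/mL·h
F = (AUC_ev/D_ev)/(AUC_iv/D_iv) = (625.58/300)/(1750/150) = 2.08527/11.6667 = 0.1787

F = 0.18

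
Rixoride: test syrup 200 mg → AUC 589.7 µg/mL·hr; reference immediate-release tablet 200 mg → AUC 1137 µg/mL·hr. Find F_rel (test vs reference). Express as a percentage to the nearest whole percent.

F_rel = 52%

F_rel = (AUC_test/D_test) / (AUC_ref/D_ref)
      = (589.7/200) / (1137/200)
      = 2.9485 / 5.685 = 0.5186 = 51.86%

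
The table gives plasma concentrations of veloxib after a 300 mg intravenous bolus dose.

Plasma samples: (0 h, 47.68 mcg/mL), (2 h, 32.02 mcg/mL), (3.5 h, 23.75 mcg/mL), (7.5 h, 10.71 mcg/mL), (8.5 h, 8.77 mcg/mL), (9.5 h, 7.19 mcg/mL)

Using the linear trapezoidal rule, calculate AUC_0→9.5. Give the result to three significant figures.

Trapezoidal AUC_0→9.5:
  [0→2]: (47.68+32.02)/2 × 2 = 79.7
  [2→3.5]: (32.02+23.75)/2 × 1.5 = 41.8275
  [3.5→7.5]: (23.75+10.71)/2 × 4 = 68.92
  [7.5→8.5]: (10.71+8.77)/2 × 1 = 9.74
  [8.5→9.5]: (8.77+7.19)/2 × 1 = 7.98
  Sum = 208.1675 mcg/mL·h

AUC = 208 mcg/mL·h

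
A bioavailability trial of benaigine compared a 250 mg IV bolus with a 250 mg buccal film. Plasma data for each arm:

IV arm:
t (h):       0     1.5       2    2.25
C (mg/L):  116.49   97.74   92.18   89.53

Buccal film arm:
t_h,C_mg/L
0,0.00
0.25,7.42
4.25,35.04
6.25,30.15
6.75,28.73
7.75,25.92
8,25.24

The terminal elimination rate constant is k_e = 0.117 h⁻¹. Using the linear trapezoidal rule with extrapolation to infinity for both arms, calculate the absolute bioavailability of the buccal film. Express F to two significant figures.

F = 0.42

Trapezoidal AUC_0→2.25 (IV):
  [0→1.5]: (116.49+97.74)/2 × 1.5 = 160.6725
  [1.5→2]: (97.74+92.18)/2 × 0.5 = 47.48
  [2→2.25]: (92.18+89.53)/2 × 0.25 = 22.71375
  Sum = 230.86625 mg/L·h
IV tail: 89.53/0.117 = 765.214; AUC_iv,0→∞ = 230.86625 + 765.214 = 996.08025 mg/L·h
Trapezoidal AUC_0→8 (buccal film):
  [0→0.25]: (0.00+7.42)/2 × 0.25 = 0.9275
  [0.25→4.25]: (7.42+35.04)/2 × 4 = 84.92
  [4.25→6.25]: (35.04+30.15)/2 × 2 = 65.19
  [6.25→6.75]: (30.15+28.73)/2 × 0.5 = 14.72
  [6.75→7.75]: (28.73+25.92)/2 × 1 = 27.325
  [7.75→8]: (25.92+25.24)/2 × 0.25 = 6.395
  Sum = 199.4775 mg/L·h
buccal film tail: 25.24/0.117 = 215.726; AUC_ev,0→∞ = 199.4775 + 215.726 = 415.2035 mg/L·h
F = (AUC_ev/D_ev)/(AUC_iv/D_iv) = (415.2035/250)/(996.08025/250) = 1.660814/3.984321 = 0.4168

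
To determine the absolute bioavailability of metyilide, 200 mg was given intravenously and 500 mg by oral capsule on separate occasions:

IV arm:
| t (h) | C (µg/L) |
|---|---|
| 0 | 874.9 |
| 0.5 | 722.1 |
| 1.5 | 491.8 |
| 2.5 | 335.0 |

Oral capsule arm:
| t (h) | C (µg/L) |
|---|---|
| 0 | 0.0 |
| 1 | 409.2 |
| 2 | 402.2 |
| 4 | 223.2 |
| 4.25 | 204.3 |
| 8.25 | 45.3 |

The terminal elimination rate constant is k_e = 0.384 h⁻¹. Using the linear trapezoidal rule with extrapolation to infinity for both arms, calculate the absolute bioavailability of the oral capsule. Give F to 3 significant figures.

Trapezoidal AUC_0→2.5 (IV):
  [0→0.5]: (874.9+722.1)/2 × 0.5 = 399.25
  [0.5→1.5]: (722.1+491.8)/2 × 1 = 606.95
  [1.5→2.5]: (491.8+335.0)/2 × 1 = 413.4
  Sum = 1419.6 µg/L·h
IV tail: 335.0/0.384 = 872.396; AUC_iv,0→∞ = 1419.6 + 872.396 = 2291.996 µg/L·h
Trapezoidal AUC_0→8.25 (oral capsule):
  [0→1]: (0.0+409.2)/2 × 1 = 204.6
  [1→2]: (409.2+402.2)/2 × 1 = 405.7
  [2→4]: (402.2+223.2)/2 × 2 = 625.4
  [4→4.25]: (223.2+204.3)/2 × 0.25 = 53.4375
  [4.25→8.25]: (204.3+45.3)/2 × 4 = 499.2
  Sum = 1788.3375 µg/L·h
oral capsule tail: 45.3/0.384 = 117.969; AUC_ev,0→∞ = 1788.3375 + 117.969 = 1906.3065 µg/L·h
F = (AUC_ev/D_ev)/(AUC_iv/D_iv) = (1906.3065/500)/(2291.996/200) = 3.812613/11.45998 = 0.3327

F = 0.333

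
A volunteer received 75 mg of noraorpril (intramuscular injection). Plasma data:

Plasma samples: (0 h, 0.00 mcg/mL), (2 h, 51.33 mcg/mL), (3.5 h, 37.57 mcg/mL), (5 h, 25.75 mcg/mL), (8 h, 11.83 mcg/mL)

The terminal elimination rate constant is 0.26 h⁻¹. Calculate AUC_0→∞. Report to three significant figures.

Trapezoidal AUC_0→8:
  [0→2]: (0.00+51.33)/2 × 2 = 51.33
  [2→3.5]: (51.33+37.57)/2 × 1.5 = 66.675
  [3.5→5]: (37.57+25.75)/2 × 1.5 = 47.49
  [5→8]: (25.75+11.83)/2 × 3 = 56.37
  Sum = 221.865 mcg/mL·h
Extrapolated tail: C_last / k_e = 11.83 / 0.26 = 45.500
AUC_0→∞ = 221.865 + 45.500 = 267.365 mcg/mL·h

AUC = 267 mcg/mL·h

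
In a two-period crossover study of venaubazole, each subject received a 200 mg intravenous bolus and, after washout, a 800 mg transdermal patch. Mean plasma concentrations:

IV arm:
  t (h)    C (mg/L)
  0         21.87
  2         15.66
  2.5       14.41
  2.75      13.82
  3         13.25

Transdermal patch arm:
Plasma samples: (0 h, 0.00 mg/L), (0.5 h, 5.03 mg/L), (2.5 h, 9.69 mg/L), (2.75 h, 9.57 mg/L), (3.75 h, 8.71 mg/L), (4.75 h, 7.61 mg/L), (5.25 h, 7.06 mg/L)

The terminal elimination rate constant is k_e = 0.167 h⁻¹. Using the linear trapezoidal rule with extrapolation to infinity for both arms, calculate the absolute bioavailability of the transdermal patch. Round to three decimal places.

Trapezoidal AUC_0→3 (IV):
  [0→2]: (21.87+15.66)/2 × 2 = 37.53
  [2→2.5]: (15.66+14.41)/2 × 0.5 = 7.5175
  [2.5→2.75]: (14.41+13.82)/2 × 0.25 = 3.52875
  [2.75→3]: (13.82+13.25)/2 × 0.25 = 3.38375
  Sum = 51.96 mg/L·h
IV tail: 13.25/0.167 = 79.341; AUC_iv,0→∞ = 51.96 + 79.341 = 131.301 mg/L·h
Trapezoidal AUC_0→5.25 (transdermal patch):
  [0→0.5]: (0.00+5.03)/2 × 0.5 = 1.2575
  [0.5→2.5]: (5.03+9.69)/2 × 2 = 14.72
  [2.5→2.75]: (9.69+9.57)/2 × 0.25 = 2.4075
  [2.75→3.75]: (9.57+8.71)/2 × 1 = 9.14
  [3.75→4.75]: (8.71+7.61)/2 × 1 = 8.16
  [4.75→5.25]: (7.61+7.06)/2 × 0.5 = 3.6675
  Sum = 39.3525 mg/L·h
transdermal patch tail: 7.06/0.167 = 42.275; AUC_ev,0→∞ = 39.3525 + 42.275 = 81.6275 mg/L·h
F = (AUC_ev/D_ev)/(AUC_iv/D_iv) = (81.6275/800)/(131.301/200) = 0.102034/0.656505 = 0.1554

F = 0.155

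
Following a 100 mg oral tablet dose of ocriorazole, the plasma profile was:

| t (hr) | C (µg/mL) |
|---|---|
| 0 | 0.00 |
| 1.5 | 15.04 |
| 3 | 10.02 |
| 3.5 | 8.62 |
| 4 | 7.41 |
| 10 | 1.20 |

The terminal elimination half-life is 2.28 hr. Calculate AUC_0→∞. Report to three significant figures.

AUC = 68.5 µg/mL·hr

Trapezoidal AUC_0→10:
  [0→1.5]: (0.00+15.04)/2 × 1.5 = 11.28
  [1.5→3]: (15.04+10.02)/2 × 1.5 = 18.795
  [3→3.5]: (10.02+8.62)/2 × 0.5 = 4.66
  [3.5→4]: (8.62+7.41)/2 × 0.5 = 4.0075
  [4→10]: (7.41+1.20)/2 × 6 = 25.83
  Sum = 64.5725 µg/mL·hr
k_e = ln2 / t½ = 0.693147 / 2.28 = 0.3040 hr^-1
Extrapolated tail: C_last / k_e = 1.20 / 0.304 = 3.947
AUC_0→∞ = 64.5725 + 3.947 = 68.5195 µg/mL·hr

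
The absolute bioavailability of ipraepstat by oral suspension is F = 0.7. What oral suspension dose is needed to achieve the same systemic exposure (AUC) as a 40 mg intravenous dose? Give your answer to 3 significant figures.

For equal systemic exposure: F × D_ev = D_iv
D_ev = D_iv / F = 40 / 0.7 = 57.1429 mg

D_oral = 57.1 mg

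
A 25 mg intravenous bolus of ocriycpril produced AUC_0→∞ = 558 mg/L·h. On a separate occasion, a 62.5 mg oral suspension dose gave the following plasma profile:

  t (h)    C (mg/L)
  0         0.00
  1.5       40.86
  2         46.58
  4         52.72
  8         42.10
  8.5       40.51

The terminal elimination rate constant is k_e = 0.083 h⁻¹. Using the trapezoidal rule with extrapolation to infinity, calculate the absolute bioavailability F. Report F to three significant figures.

F = 0.609

Trapezoidal AUC_0→8.5 (oral suspension):
  [0→1.5]: (0.00+40.86)/2 × 1.5 = 30.645
  [1.5→2]: (40.86+46.58)/2 × 0.5 = 21.86
  [2→4]: (46.58+52.72)/2 × 2 = 99.3
  [4→8]: (52.72+42.10)/2 × 4 = 189.64
  [8→8.5]: (42.10+40.51)/2 × 0.5 = 20.6525
  Sum = 362.0975 mg/L·h
Tail: C_last/k_e = 40.51/0.083 = 488.072
AUC_0→∞ (oral suspension) = 362.0975 + 488.072 = 850.1695 mg/L·h
F = (AUC_ev/D_ev)/(AUC_iv/D_iv) = (850.1695/62.5)/(558/25) = 13.602712/22.32 = 0.6094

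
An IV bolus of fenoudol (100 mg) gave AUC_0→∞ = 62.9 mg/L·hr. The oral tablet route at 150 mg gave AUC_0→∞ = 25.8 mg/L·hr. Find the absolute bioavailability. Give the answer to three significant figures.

F = (AUC_ev / D_ev) / (AUC_iv / D_iv)
  = (25.8/150) / (62.9/100)
  = 0.172 / 0.629 = 0.2734

F = 0.273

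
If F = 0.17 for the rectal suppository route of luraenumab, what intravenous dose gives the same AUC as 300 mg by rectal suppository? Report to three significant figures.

D_iv = 51.0 mg

Systemic exposure from an extravascular dose = F × D_ev, so the equivalent IV dose is F × D_ev.
D_iv = F × D_ev = 0.17 × 300 = 51 mg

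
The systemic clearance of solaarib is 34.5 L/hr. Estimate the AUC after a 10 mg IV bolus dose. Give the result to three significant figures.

AUC_0→∞ = Dose_iv / CL
        = 10 / 34.5 = 0.289855 mg/L·hr

AUC = 0.290 mg/L·hr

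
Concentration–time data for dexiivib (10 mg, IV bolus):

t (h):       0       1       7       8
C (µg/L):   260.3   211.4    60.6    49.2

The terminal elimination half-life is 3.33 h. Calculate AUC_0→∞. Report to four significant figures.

Trapezoidal AUC_0→8:
  [0→1]: (260.3+211.4)/2 × 1 = 235.85
  [1→7]: (211.4+60.6)/2 × 6 = 816.0
  [7→8]: (60.6+49.2)/2 × 1 = 54.9
  Sum = 1106.75 µg/L·h
k_e = ln2 / t½ = 0.693147 / 3.33 = 0.2082 h^-1
Extrapolated tail: C_last / k_e = 49.2 / 0.2082 = 236.311
AUC_0→∞ = 1106.75 + 236.311 = 1343.061 µg/L·h

AUC = 1343 µg/L·h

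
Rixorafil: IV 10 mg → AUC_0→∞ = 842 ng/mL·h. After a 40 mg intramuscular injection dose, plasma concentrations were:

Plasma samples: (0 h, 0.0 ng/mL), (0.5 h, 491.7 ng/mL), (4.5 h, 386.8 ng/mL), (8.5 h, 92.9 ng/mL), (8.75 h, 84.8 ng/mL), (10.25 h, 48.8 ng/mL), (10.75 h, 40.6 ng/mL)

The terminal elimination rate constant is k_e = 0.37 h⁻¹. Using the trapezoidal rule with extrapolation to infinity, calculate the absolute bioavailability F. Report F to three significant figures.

Trapezoidal AUC_0→10.75 (intramuscular injection):
  [0→0.5]: (0.0+491.7)/2 × 0.5 = 122.925
  [0.5→4.5]: (491.7+386.8)/2 × 4 = 1757.0
  [4.5→8.5]: (386.8+92.9)/2 × 4 = 959.4
  [8.5→8.75]: (92.9+84.8)/2 × 0.25 = 22.2125
  [8.75→10.25]: (84.8+48.8)/2 × 1.5 = 100.2
  [10.25→10.75]: (48.8+40.6)/2 × 0.5 = 22.35
  Sum = 2984.0875 ng/mL·h
Tail: C_last/k_e = 40.6/0.37 = 109.730
AUC_0→∞ (intramuscular injection) = 2984.0875 + 109.730 = 3093.8175 ng/mL·h
F = (AUC_ev/D_ev)/(AUC_iv/D_iv) = (3093.8175/40)/(842/10) = 77.3454/84.2 = 0.9186

F = 0.919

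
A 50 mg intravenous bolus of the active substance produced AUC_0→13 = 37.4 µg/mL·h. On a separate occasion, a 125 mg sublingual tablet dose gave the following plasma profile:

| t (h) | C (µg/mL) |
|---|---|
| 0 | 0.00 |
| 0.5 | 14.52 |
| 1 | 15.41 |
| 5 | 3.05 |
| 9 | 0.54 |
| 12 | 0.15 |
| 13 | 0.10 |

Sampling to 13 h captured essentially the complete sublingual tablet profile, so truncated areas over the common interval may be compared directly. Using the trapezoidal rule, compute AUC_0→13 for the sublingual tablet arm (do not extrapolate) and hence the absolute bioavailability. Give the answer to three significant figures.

F = 0.603

Trapezoidal AUC_0→13 (sublingual tablet):
  [0→0.5]: (0.00+14.52)/2 × 0.5 = 3.63
  [0.5→1]: (14.52+15.41)/2 × 0.5 = 7.4825
  [1→5]: (15.41+3.05)/2 × 4 = 36.92
  [5→9]: (3.05+0.54)/2 × 4 = 7.18
  [9→12]: (0.54+0.15)/2 × 3 = 1.035
  [12→13]: (0.15+0.10)/2 × 1 = 0.125
  Sum = 56.3725 µg/mL·h
F = (AUC_ev/D_ev)/(AUC_iv/D_iv) = (56.3725/125)/(37.4/50) = 0.45098/0.748 = 0.6029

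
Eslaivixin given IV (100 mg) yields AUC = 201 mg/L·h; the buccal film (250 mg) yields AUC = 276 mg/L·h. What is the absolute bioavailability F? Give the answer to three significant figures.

F = 0.549

F = (AUC_ev / D_ev) / (AUC_iv / D_iv)
  = (276/250) / (201/100)
  = 1.104 / 2.01 = 0.5493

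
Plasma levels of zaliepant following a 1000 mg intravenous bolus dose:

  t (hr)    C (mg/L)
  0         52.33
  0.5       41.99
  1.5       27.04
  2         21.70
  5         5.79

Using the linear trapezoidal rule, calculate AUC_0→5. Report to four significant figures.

Trapezoidal AUC_0→5:
  [0→0.5]: (52.33+41.99)/2 × 0.5 = 23.58
  [0.5→1.5]: (41.99+27.04)/2 × 1 = 34.515
  [1.5→2]: (27.04+21.70)/2 × 0.5 = 12.185
  [2→5]: (21.70+5.79)/2 × 3 = 41.235
  Sum = 111.515 mg/L·hr

AUC = 111.5 mg/L·hr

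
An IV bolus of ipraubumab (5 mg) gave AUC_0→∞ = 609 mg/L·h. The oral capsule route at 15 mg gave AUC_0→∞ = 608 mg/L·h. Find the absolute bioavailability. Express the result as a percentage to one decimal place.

F = 33.3%

F = (AUC_ev / D_ev) / (AUC_iv / D_iv)
  = (608/15) / (609/5)
  = 40.5333 / 121.8 = 0.3328
  = 33.28%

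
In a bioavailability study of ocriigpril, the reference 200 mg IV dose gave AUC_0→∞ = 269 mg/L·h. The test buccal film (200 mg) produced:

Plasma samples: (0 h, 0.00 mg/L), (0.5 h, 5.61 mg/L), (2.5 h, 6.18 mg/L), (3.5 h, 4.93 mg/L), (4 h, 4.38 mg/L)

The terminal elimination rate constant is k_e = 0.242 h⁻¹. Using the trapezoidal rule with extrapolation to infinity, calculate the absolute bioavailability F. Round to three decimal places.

Trapezoidal AUC_0→4 (buccal film):
  [0→0.5]: (0.00+5.61)/2 × 0.5 = 1.4025
  [0.5→2.5]: (5.61+6.18)/2 × 2 = 11.79
  [2.5→3.5]: (6.18+4.93)/2 × 1 = 5.555
  [3.5→4]: (4.93+4.38)/2 × 0.5 = 2.3275
  Sum = 21.075 mg/L·h
Tail: C_last/k_e = 4.38/0.242 = 18.099
AUC_0→∞ (buccal film) = 21.075 + 18.099 = 39.174 mg/L·h
F = (AUC_ev/D_ev)/(AUC_iv/D_iv) = (39.174/200)/(269/200) = 0.19587/1.345 = 0.1456

F = 0.146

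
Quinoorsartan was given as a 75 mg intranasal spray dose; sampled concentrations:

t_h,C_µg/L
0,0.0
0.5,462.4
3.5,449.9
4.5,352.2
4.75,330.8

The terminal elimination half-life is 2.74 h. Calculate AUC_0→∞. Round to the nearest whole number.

Trapezoidal AUC_0→4.75:
  [0→0.5]: (0.0+462.4)/2 × 0.5 = 115.6
  [0.5→3.5]: (462.4+449.9)/2 × 3 = 1368.45
  [3.5→4.5]: (449.9+352.2)/2 × 1 = 401.05
  [4.5→4.75]: (352.2+330.8)/2 × 0.25 = 85.375
  Sum = 1970.475 µg/L·h
k_e = ln2 / t½ = 0.693147 / 2.74 = 0.2530 h^-1
Extrapolated tail: C_last / k_e = 330.8 / 0.253 = 1307.510
AUC_0→∞ = 1970.475 + 1307.510 = 3277.985 µg/L·h

AUC = 3278 µg/L·h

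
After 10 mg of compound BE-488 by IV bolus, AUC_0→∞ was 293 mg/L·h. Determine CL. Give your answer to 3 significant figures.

CL = Dose_iv / AUC_0→∞
   = 10 / 293 = 0.0341297 L/h

CL = 0.0341 L/h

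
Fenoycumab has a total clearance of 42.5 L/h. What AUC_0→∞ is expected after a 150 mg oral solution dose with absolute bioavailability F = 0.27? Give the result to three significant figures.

AUC_0→∞ = F × Dose / CL
        = 0.27 × 150 / 42.5 = 0.952941 mg/L·h

AUC = 0.953 mg/L·h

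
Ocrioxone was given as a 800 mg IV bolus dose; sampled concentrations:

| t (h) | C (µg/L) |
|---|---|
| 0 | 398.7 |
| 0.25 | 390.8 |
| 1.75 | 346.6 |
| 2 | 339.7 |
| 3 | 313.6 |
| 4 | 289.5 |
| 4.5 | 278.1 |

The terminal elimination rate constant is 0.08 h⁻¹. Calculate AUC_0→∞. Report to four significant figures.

AUC = 4984 µg/L·h

Trapezoidal AUC_0→4.5:
  [0→0.25]: (398.7+390.8)/2 × 0.25 = 98.6875
  [0.25→1.75]: (390.8+346.6)/2 × 1.5 = 553.05
  [1.75→2]: (346.6+339.7)/2 × 0.25 = 85.7875
  [2→3]: (339.7+313.6)/2 × 1 = 326.65
  [3→4]: (313.6+289.5)/2 × 1 = 301.55
  [4→4.5]: (289.5+278.1)/2 × 0.5 = 141.9
  Sum = 1507.625 µg/L·h
Extrapolated tail: C_last / k_e = 278.1 / 0.08 = 3476.250
AUC_0→∞ = 1507.625 + 3476.250 = 4983.875 µg/L·h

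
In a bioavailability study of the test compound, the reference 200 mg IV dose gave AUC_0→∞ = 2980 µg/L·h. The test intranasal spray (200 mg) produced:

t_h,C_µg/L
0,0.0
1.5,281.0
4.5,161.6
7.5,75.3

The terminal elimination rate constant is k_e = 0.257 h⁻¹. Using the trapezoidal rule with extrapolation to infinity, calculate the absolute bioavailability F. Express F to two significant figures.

Trapezoidal AUC_0→7.5 (intranasal spray):
  [0→1.5]: (0.0+281.0)/2 × 1.5 = 210.75
  [1.5→4.5]: (281.0+161.6)/2 × 3 = 663.9
  [4.5→7.5]: (161.6+75.3)/2 × 3 = 355.35
  Sum = 1230.0 µg/L·h
Tail: C_last/k_e = 75.3/0.257 = 292.996
AUC_0→∞ (intranasal spray) = 1230.0 + 292.996 = 1522.996 µg/L·h
F = (AUC_ev/D_ev)/(AUC_iv/D_iv) = (1522.996/200)/(2980/200) = 7.61498/14.9 = 0.5111

F = 0.51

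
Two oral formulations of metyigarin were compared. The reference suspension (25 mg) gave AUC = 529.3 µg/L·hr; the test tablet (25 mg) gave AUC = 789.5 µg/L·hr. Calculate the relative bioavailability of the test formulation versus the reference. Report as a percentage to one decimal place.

F_rel = 149.2%

F_rel = (AUC_test/D_test) / (AUC_ref/D_ref)
      = (789.5/25) / (529.3/25)
      = 31.58 / 21.172 = 1.4916 = 149.16%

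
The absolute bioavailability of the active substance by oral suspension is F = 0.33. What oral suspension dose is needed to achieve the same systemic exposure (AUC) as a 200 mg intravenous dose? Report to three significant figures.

D_oral = 606 mg

For equal systemic exposure: F × D_ev = D_iv
D_ev = D_iv / F = 200 / 0.33 = 606.061 mg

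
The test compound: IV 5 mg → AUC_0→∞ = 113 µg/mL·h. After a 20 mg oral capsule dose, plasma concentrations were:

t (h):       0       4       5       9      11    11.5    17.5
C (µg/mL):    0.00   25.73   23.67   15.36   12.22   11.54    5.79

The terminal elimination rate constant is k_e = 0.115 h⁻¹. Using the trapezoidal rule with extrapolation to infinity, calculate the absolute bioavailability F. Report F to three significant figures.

F = 0.642

Trapezoidal AUC_0→17.5 (oral capsule):
  [0→4]: (0.00+25.73)/2 × 4 = 51.46
  [4→5]: (25.73+23.67)/2 × 1 = 24.7
  [5→9]: (23.67+15.36)/2 × 4 = 78.06
  [9→11]: (15.36+12.22)/2 × 2 = 27.58
  [11→11.5]: (12.22+11.54)/2 × 0.5 = 5.94
  [11.5→17.5]: (11.54+5.79)/2 × 6 = 51.99
  Sum = 239.73 µg/mL·h
Tail: C_last/k_e = 5.79/0.115 = 50.348
AUC_0→∞ (oral capsule) = 239.73 + 50.348 = 290.078 µg/mL·h
F = (AUC_ev/D_ev)/(AUC_iv/D_iv) = (290.078/20)/(113/5) = 14.5039/22.6 = 0.6418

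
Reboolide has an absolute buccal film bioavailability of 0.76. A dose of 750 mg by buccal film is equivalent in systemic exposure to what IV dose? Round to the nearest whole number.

D_iv = 570 mg

Systemic exposure from an extravascular dose = F × D_ev, so the equivalent IV dose is F × D_ev.
D_iv = F × D_ev = 0.76 × 750 = 570 mg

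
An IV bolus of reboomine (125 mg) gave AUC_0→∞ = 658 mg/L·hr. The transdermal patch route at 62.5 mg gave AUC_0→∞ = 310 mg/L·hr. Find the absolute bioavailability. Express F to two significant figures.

F = (AUC_ev / D_ev) / (AUC_iv / D_iv)
  = (310/62.5) / (658/125)
  = 4.96 / 5.264 = 0.9422

F = 0.94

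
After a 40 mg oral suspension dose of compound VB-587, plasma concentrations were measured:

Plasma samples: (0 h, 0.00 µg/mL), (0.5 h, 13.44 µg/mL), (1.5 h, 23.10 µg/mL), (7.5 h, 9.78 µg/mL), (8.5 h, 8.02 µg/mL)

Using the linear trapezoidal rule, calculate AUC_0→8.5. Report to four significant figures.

Trapezoidal AUC_0→8.5:
  [0→0.5]: (0.00+13.44)/2 × 0.5 = 3.36
  [0.5→1.5]: (13.44+23.10)/2 × 1 = 18.27
  [1.5→7.5]: (23.10+9.78)/2 × 6 = 98.64
  [7.5→8.5]: (9.78+8.02)/2 × 1 = 8.9
  Sum = 129.17 µg/mL·h

AUC = 129.2 µg/mL·h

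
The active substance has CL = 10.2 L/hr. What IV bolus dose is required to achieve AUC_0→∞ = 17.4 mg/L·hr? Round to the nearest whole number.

Dose = 177 mg

Dose_iv = CL × AUC_0→∞
     = 10.2 × 17.4 = 177.48 mg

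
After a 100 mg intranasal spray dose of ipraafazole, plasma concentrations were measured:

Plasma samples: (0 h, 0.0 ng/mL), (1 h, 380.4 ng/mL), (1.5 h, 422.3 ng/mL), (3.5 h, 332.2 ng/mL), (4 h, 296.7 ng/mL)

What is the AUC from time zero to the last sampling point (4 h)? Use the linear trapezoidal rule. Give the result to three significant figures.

AUC = 1300 ng/mL·h

Trapezoidal AUC_0→4:
  [0→1]: (0.0+380.4)/2 × 1 = 190.2
  [1→1.5]: (380.4+422.3)/2 × 0.5 = 200.675
  [1.5→3.5]: (422.3+332.2)/2 × 2 = 754.5
  [3.5→4]: (332.2+296.7)/2 × 0.5 = 157.225
  Sum = 1302.6 ng/mL·h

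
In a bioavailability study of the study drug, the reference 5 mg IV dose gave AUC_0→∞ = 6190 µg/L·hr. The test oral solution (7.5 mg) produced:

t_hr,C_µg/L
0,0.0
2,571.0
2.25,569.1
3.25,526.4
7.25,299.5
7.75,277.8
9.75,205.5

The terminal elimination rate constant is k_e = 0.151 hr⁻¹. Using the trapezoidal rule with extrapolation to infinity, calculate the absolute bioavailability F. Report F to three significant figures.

F = 0.528

Trapezoidal AUC_0→9.75 (oral solution):
  [0→2]: (0.0+571.0)/2 × 2 = 571.0
  [2→2.25]: (571.0+569.1)/2 × 0.25 = 142.5125
  [2.25→3.25]: (569.1+526.4)/2 × 1 = 547.75
  [3.25→7.25]: (526.4+299.5)/2 × 4 = 1651.8
  [7.25→7.75]: (299.5+277.8)/2 × 0.5 = 144.325
  [7.75→9.75]: (277.8+205.5)/2 × 2 = 483.3
  Sum = 3540.6875 µg/L·hr
Tail: C_last/k_e = 205.5/0.151 = 1360.927
AUC_0→∞ (oral solution) = 3540.6875 + 1360.927 = 4901.6145 µg/L·hr
F = (AUC_ev/D_ev)/(AUC_iv/D_iv) = (4901.6145/7.5)/(6190/5) = 653.5486/1238 = 0.5279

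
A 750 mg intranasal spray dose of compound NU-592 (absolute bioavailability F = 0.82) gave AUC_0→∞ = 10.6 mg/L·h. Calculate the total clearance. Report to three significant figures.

CL = 58.0 L/h

CL = F × Dose / AUC_0→∞
   = 0.82 × 750 / 10.6 = 58.0189 L/h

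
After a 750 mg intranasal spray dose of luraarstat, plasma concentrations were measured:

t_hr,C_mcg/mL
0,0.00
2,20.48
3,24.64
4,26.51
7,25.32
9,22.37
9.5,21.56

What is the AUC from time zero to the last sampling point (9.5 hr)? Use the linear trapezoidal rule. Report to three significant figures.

Trapezoidal AUC_0→9.5:
  [0→2]: (0.00+20.48)/2 × 2 = 20.48
  [2→3]: (20.48+24.64)/2 × 1 = 22.56
  [3→4]: (24.64+26.51)/2 × 1 = 25.575
  [4→7]: (26.51+25.32)/2 × 3 = 77.745
  [7→9]: (25.32+22.37)/2 × 2 = 47.69
  [9→9.5]: (22.37+21.56)/2 × 0.5 = 10.9825
  Sum = 205.0325 mcg/mL·hr

AUC = 205 mcg/mL·hr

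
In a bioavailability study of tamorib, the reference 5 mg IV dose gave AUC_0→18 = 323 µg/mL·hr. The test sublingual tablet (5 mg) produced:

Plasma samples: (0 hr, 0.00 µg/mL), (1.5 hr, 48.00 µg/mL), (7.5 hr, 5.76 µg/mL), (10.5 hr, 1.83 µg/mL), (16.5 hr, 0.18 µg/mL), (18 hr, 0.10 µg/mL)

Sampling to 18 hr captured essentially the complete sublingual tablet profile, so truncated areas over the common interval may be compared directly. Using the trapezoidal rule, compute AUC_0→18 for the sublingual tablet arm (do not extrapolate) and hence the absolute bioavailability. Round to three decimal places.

F = 0.665

Trapezoidal AUC_0→18 (sublingual tablet):
  [0→1.5]: (0.00+48.00)/2 × 1.5 = 36.0
  [1.5→7.5]: (48.00+5.76)/2 × 6 = 161.28
  [7.5→10.5]: (5.76+1.83)/2 × 3 = 11.385
  [10.5→16.5]: (1.83+0.18)/2 × 6 = 6.03
  [16.5→18]: (0.18+0.10)/2 × 1.5 = 0.21
  Sum = 214.905 µg/mL·hr
F = (AUC_ev/D_ev)/(AUC_iv/D_iv) = (214.905/5)/(323/5) = 42.981/64.6 = 0.6653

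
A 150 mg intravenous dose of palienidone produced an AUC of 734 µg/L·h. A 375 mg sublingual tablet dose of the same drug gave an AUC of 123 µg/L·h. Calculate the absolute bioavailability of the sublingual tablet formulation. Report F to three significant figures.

F = (AUC_ev / D_ev) / (AUC_iv / D_iv)
  = (123/375) / (734/150)
  = 0.328 / 4.89333 = 0.0670

F = 0.0670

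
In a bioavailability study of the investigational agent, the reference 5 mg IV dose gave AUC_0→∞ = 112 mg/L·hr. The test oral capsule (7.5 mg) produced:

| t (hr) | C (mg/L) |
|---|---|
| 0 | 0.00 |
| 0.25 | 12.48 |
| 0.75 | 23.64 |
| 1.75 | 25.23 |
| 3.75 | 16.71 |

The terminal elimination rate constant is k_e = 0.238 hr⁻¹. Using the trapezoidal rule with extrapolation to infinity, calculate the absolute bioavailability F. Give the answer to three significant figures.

Trapezoidal AUC_0→3.75 (oral capsule):
  [0→0.25]: (0.00+12.48)/2 × 0.25 = 1.56
  [0.25→0.75]: (12.48+23.64)/2 × 0.5 = 9.03
  [0.75→1.75]: (23.64+25.23)/2 × 1 = 24.435
  [1.75→3.75]: (25.23+16.71)/2 × 2 = 41.94
  Sum = 76.965 mg/L·hr
Tail: C_last/k_e = 16.71/0.238 = 70.210
AUC_0→∞ (oral capsule) = 76.965 + 70.210 = 147.175 mg/L·hr
F = (AUC_ev/D_ev)/(AUC_iv/D_iv) = (147.175/7.5)/(112/5) = 19.6233/22.4 = 0.8760

F = 0.876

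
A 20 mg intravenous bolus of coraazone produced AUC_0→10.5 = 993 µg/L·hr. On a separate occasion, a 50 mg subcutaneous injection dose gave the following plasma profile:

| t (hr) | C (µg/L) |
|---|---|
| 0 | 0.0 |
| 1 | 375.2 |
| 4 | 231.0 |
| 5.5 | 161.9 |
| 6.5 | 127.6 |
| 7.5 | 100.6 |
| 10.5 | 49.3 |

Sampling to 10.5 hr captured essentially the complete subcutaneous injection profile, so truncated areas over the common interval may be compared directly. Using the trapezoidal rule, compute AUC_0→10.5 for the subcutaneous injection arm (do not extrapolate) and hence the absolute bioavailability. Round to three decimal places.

F = 0.755

Trapezoidal AUC_0→10.5 (subcutaneous injection):
  [0→1]: (0.0+375.2)/2 × 1 = 187.6
  [1→4]: (375.2+231.0)/2 × 3 = 909.3
  [4→5.5]: (231.0+161.9)/2 × 1.5 = 294.675
  [5.5→6.5]: (161.9+127.6)/2 × 1 = 144.75
  [6.5→7.5]: (127.6+100.6)/2 × 1 = 114.1
  [7.5→10.5]: (100.6+49.3)/2 × 3 = 224.85
  Sum = 1875.275 µg/L·hr
F = (AUC_ev/D_ev)/(AUC_iv/D_iv) = (1875.275/50)/(993/20) = 37.5055/49.65 = 0.7554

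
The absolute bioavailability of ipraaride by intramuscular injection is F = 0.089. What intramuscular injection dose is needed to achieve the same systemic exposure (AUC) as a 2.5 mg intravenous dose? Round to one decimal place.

D_intramuscular = 28.1 mg

For equal systemic exposure: F × D_ev = D_iv
D_ev = D_iv / F = 2.5 / 0.089 = 28.0899 mg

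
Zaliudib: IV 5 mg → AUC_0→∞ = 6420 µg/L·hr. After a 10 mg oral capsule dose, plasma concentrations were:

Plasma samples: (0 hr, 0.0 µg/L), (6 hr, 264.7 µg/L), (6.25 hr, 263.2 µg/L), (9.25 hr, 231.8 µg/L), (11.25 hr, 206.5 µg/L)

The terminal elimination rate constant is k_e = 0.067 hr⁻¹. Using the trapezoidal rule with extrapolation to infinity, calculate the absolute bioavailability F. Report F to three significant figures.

Trapezoidal AUC_0→11.25 (oral capsule):
  [0→6]: (0.0+264.7)/2 × 6 = 794.1
  [6→6.25]: (264.7+263.2)/2 × 0.25 = 65.9875
  [6.25→9.25]: (263.2+231.8)/2 × 3 = 742.5
  [9.25→11.25]: (231.8+206.5)/2 × 2 = 438.3
  Sum = 2040.8875 µg/L·hr
Tail: C_last/k_e = 206.5/0.067 = 3082.090
AUC_0→∞ (oral capsule) = 2040.8875 + 3082.090 = 5122.9775 µg/L·hr
F = (AUC_ev/D_ev)/(AUC_iv/D_iv) = (5122.9775/10)/(6420/5) = 512.29775/1284 = 0.3990

F = 0.399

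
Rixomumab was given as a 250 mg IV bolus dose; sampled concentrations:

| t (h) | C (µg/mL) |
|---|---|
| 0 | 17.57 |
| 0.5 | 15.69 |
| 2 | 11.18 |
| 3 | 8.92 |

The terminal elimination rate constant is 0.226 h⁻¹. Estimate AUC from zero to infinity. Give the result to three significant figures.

Trapezoidal AUC_0→3:
  [0→0.5]: (17.57+15.69)/2 × 0.5 = 8.315
  [0.5→2]: (15.69+11.18)/2 × 1.5 = 20.1525
  [2→3]: (11.18+8.92)/2 × 1 = 10.05
  Sum = 38.5175 µg/mL·h
Extrapolated tail: C_last / k_e = 8.92 / 0.226 = 39.469
AUC_0→∞ = 38.5175 + 39.469 = 77.9865 µg/mL·h

AUC = 78.0 µg/mL·h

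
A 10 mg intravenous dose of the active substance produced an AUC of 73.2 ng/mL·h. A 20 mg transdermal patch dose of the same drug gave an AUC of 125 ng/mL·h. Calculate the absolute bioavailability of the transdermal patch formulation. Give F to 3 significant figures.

F = (AUC_ev / D_ev) / (AUC_iv / D_iv)
  = (125/20) / (73.2/10)
  = 6.25 / 7.32 = 0.8538

F = 0.854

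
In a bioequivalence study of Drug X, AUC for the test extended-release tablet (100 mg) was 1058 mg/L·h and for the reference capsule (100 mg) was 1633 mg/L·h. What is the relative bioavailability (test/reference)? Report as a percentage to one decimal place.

F_rel = (AUC_test/D_test) / (AUC_ref/D_ref)
      = (1058/100) / (1633/100)
      = 10.58 / 16.33 = 0.6479 = 64.79%

F_rel = 64.8%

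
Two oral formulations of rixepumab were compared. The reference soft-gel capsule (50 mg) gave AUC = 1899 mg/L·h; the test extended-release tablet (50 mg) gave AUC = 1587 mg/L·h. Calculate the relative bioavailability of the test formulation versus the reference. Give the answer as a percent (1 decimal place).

F_rel = 83.6%

F_rel = (AUC_test/D_test) / (AUC_ref/D_ref)
      = (1587/50) / (1899/50)
      = 31.74 / 37.98 = 0.8357 = 83.57%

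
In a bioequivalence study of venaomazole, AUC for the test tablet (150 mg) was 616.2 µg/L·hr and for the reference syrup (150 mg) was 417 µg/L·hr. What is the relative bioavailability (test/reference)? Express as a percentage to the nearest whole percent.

F_rel = (AUC_test/D_test) / (AUC_ref/D_ref)
      = (616.2/150) / (417/150)
      = 4.108 / 2.78 = 1.4777 = 147.77%

F_rel = 148%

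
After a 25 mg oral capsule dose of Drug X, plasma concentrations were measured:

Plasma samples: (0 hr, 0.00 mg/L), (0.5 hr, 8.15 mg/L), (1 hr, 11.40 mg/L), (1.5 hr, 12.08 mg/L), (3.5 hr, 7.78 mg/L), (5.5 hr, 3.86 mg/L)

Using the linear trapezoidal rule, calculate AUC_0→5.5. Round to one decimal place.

AUC = 44.3 mg/L·hr

Trapezoidal AUC_0→5.5:
  [0→0.5]: (0.00+8.15)/2 × 0.5 = 2.0375
  [0.5→1]: (8.15+11.40)/2 × 0.5 = 4.8875
  [1→1.5]: (11.40+12.08)/2 × 0.5 = 5.87
  [1.5→3.5]: (12.08+7.78)/2 × 2 = 19.86
  [3.5→5.5]: (7.78+3.86)/2 × 2 = 11.64
  Sum = 44.295 mg/L·hr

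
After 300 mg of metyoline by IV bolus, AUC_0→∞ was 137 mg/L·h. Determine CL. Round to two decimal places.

CL = Dose_iv / AUC_0→∞
   = 300 / 137 = 2.18978 L/h

CL = 2.19 L/h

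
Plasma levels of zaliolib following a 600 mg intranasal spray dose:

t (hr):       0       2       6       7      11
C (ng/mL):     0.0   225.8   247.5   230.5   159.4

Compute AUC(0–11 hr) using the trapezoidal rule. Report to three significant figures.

Trapezoidal AUC_0→11:
  [0→2]: (0.0+225.8)/2 × 2 = 225.8
  [2→6]: (225.8+247.5)/2 × 4 = 946.6
  [6→7]: (247.5+230.5)/2 × 1 = 239.0
  [7→11]: (230.5+159.4)/2 × 4 = 779.8
  Sum = 2191.2 ng/mL·hr

AUC = 2190 ng/mL·hr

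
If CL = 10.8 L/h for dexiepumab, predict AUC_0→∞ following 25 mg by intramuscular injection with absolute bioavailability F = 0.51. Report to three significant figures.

AUC = 1.18 mg/L·h

AUC_0→∞ = F × Dose / CL
        = 0.51 × 25 / 10.8 = 1.18056 mg/L·h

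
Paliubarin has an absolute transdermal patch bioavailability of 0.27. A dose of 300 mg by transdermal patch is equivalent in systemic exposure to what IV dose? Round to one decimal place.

Systemic exposure from an extravascular dose = F × D_ev, so the equivalent IV dose is F × D_ev.
D_iv = F × D_ev = 0.27 × 300 = 81 mg

D_iv = 81.0 mg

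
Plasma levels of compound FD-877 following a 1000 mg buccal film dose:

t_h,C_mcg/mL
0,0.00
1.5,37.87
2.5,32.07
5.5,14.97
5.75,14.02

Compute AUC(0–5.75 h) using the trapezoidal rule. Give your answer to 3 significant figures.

Trapezoidal AUC_0→5.75:
  [0→1.5]: (0.00+37.87)/2 × 1.5 = 28.4025
  [1.5→2.5]: (37.87+32.07)/2 × 1 = 34.97
  [2.5→5.5]: (32.07+14.97)/2 × 3 = 70.56
  [5.5→5.75]: (14.97+14.02)/2 × 0.25 = 3.62375
  Sum = 137.55625 mcg/mL·h

AUC = 138 mcg/mL·h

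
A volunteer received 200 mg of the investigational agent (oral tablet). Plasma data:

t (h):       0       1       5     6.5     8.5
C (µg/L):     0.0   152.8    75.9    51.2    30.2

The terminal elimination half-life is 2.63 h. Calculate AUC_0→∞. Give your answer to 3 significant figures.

Trapezoidal AUC_0→8.5:
  [0→1]: (0.0+152.8)/2 × 1 = 76.4
  [1→5]: (152.8+75.9)/2 × 4 = 457.4
  [5→6.5]: (75.9+51.2)/2 × 1.5 = 95.325
  [6.5→8.5]: (51.2+30.2)/2 × 2 = 81.4
  Sum = 710.525 µg/L·h
k_e = ln2 / t½ = 0.693147 / 2.63 = 0.2636 h^-1
Extrapolated tail: C_last / k_e = 30.2 / 0.2636 = 114.568
AUC_0→∞ = 710.525 + 114.568 = 825.093 µg/L·h

AUC = 825 µg/L·h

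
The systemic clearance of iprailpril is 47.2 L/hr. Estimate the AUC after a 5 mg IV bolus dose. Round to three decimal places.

AUC = 0.106 mg/L·hr

AUC_0→∞ = Dose_iv / CL
        = 5 / 47.2 = 0.105932 mg/L·hr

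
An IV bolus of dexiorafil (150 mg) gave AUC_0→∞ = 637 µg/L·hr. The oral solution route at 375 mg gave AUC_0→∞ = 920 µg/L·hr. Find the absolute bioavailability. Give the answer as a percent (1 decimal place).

F = 57.8%

F = (AUC_ev / D_ev) / (AUC_iv / D_iv)
  = (920/375) / (637/150)
  = 2.45333 / 4.24667 = 0.5777
  = 57.77%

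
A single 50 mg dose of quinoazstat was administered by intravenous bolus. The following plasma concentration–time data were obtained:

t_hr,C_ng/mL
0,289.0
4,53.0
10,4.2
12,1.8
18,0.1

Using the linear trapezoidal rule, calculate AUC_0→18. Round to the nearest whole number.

Trapezoidal AUC_0→18:
  [0→4]: (289.0+53.0)/2 × 4 = 684.0
  [4→10]: (53.0+4.2)/2 × 6 = 171.6
  [10→12]: (4.2+1.8)/2 × 2 = 6.0
  [12→18]: (1.8+0.1)/2 × 6 = 5.7
  Sum = 867.3 ng/mL·hr

AUC = 867 ng/mL·hr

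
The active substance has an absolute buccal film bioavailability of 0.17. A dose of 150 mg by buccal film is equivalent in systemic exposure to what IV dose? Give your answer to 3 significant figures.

Systemic exposure from an extravascular dose = F × D_ev, so the equivalent IV dose is F × D_ev.
D_iv = F × D_ev = 0.17 × 150 = 25.5 mg

D_iv = 25.5 mg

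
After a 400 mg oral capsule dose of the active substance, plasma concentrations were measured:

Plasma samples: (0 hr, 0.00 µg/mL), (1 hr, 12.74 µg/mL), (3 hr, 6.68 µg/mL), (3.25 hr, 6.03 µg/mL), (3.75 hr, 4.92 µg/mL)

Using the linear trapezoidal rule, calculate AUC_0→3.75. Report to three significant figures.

Trapezoidal AUC_0→3.75:
  [0→1]: (0.00+12.74)/2 × 1 = 6.37
  [1→3]: (12.74+6.68)/2 × 2 = 19.42
  [3→3.25]: (6.68+6.03)/2 × 0.25 = 1.58875
  [3.25→3.75]: (6.03+4.92)/2 × 0.5 = 2.7375
  Sum = 30.11625 µg/mL·hr

AUC = 30.1 µg/mL·hr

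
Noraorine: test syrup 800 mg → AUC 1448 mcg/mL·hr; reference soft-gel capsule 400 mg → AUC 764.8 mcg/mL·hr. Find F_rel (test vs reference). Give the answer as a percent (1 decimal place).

F_rel = (AUC_test/D_test) / (AUC_ref/D_ref)
      = (1448/800) / (764.8/400)
      = 1.81 / 1.912 = 0.9467 = 94.67%

F_rel = 94.7%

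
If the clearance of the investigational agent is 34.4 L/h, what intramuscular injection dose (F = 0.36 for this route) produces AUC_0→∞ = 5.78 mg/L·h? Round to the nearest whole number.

Dose = 552 mg

Dose = CL × AUC_0→∞ / F
     = 34.4 × 5.78 / 0.36 = 552.311 mg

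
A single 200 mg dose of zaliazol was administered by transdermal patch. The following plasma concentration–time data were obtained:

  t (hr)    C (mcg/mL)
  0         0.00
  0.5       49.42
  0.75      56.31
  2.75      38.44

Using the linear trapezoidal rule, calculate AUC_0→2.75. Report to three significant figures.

AUC = 120 mcg/mL·hr

Trapezoidal AUC_0→2.75:
  [0→0.5]: (0.00+49.42)/2 × 0.5 = 12.355
  [0.5→0.75]: (49.42+56.31)/2 × 0.25 = 13.21625
  [0.75→2.75]: (56.31+38.44)/2 × 2 = 94.75
  Sum = 120.32125 mcg/mL·hr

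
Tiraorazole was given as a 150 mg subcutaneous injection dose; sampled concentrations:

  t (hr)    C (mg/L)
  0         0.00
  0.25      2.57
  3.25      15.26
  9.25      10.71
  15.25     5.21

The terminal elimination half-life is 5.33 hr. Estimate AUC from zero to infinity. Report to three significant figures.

Trapezoidal AUC_0→15.25:
  [0→0.25]: (0.00+2.57)/2 × 0.25 = 0.32125
  [0.25→3.25]: (2.57+15.26)/2 × 3 = 26.745
  [3.25→9.25]: (15.26+10.71)/2 × 6 = 77.91
  [9.25→15.25]: (10.71+5.21)/2 × 6 = 47.76
  Sum = 152.73625 mg/L·hr
k_e = ln2 / t½ = 0.693147 / 5.33 = 0.1300 hr^-1
Extrapolated tail: C_last / k_e = 5.21 / 0.13 = 40.077
AUC_0→∞ = 152.73625 + 40.077 = 192.81325 mg/L·hr

AUC = 193 mg/L·hr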